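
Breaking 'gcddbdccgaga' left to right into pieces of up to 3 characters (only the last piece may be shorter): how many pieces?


'gcddbdccgaga' has 12 characters.
Chunking with max size 3:
  Chunk 1: 'gcd' (positions 0-2)
  Chunk 2: 'dbd' (positions 3-5)
  Chunk 3: 'ccg' (positions 6-8)
  Chunk 4: 'aga' (positions 9-11)
Total chunks: ceil(12 / 3) = 4

4


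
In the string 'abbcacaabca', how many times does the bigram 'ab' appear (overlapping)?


Scanning 'abbcacaabca' for bigram 'ab':
  Position 0: 'ab' -> MATCH
  Position 1: 'bb' -> no
  Position 2: 'bc' -> no
  Position 3: 'ca' -> no
  Position 4: 'ac' -> no
  Position 5: 'ca' -> no
  Position 6: 'aa' -> no
  Position 7: 'ab' -> MATCH
  Position 8: 'bc' -> no
  Position 9: 'ca' -> no
Total matches: 2

2


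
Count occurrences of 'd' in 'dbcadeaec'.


Scanning 'dbcadeaec' for 'd':
  Position 0: 'd' -> MATCH (count: 1)
  Position 4: 'd' -> MATCH (count: 2)
Total occurrences of 'd': 2

2


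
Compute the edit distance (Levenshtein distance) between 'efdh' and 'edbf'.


Building DP table for s1='efdh' (len 4) and s2='edbf' (len 4):
       e  d  b  f
    0  1  2  3  4
  e 1  0  1  2  3
  f 2  1  1  2  2
  d 3  2  1  2  3
  h 4  3  2  2  3
Edit distance = dp[4][4] = 3

3


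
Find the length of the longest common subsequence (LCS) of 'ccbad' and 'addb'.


DP table for LCS of 'ccbad' and 'addb':
       a  d  d  b
    0  0  0  0  0
  c 0  0  0  0  0
  c 0  0  0  0  0
  b 0  0  0  0  1
  a 0  1  1  1  1
  d 0  1  2  2  2
LCS: 'ad'
LCS length = 2

2


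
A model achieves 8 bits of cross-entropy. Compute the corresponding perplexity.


Perplexity formula: PP = 2^H
H = 8
PP = 2^8
Steps: 2^1 = 2, 2^2 = 4, 2^3 = 8, 2^4 = 16, 2^5 = 32, 2^6 = 64, 2^7 = 128, 2^8 = 256
PP = 256

256


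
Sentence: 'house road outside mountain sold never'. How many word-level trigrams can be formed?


Word trigrams from [6] words:
  Trigram 1: (house road outside)
  Trigram 2: (road outside mountain)
  Trigram 3: (outside mountain sold)
  Trigram 4: (mountain sold never)
Total word trigrams: 6 - 2 = 4

4


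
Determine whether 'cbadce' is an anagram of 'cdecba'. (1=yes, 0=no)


Sort characters of 'cbadce': 'abccde'
Sort characters of 'cdecba': 'abccde'
Sorted forms match -> they ARE anagrams
Result: 1

1


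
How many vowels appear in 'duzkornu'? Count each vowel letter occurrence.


Scanning each character of 'duzkornu':
  Position 1: 'd' -> consonant (running count: 0)
  Position 2: 'u' -> vowel (running count: 1)
  Position 3: 'z' -> consonant (running count: 1)
  Position 4: 'k' -> consonant (running count: 1)
  Position 5: 'o' -> vowel (running count: 2)
  Position 6: 'r' -> consonant (running count: 2)
  Position 7: 'n' -> consonant (running count: 2)
  Position 8: 'u' -> vowel (running count: 3)
Total vowels: 3

3


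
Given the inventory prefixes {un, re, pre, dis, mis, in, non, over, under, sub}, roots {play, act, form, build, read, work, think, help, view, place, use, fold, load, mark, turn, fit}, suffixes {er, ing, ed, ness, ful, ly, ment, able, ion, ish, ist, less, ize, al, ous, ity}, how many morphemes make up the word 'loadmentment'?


Segmenting 'loadmentment' against the inventory:
  'load' -> root (morpheme 1)
  'ment' -> suffix (morpheme 2)
  'ment' -> suffix (morpheme 3)
Total morphemes: 3

3


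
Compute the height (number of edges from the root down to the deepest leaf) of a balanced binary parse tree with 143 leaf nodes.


In a balanced binary tree with n leaves the deepest leaf is ceil(log2(n)) edges below the root.
log2(143) = 7.1599
ceil(7.1599) = 8
height (edges) = 8

8


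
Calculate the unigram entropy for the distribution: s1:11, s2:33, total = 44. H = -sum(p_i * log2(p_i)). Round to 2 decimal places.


Computing entropy H = -sum(p_i * log2(p_i)):
  s1: p = 11/44 = 0.2500, -p*log2(p) = 0.5000
  s2: p = 33/44 = 0.7500, -p*log2(p) = 0.3113
H = sum of terms = 0.8113
Rounded to 2 decimals: 0.81

0.81


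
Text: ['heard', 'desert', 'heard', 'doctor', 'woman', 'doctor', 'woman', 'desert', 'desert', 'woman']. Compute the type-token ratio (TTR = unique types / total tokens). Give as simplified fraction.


Tokens: 10
Unique types: ('desert', 'doctor', 'heard', 'woman') = 4
TTR = 4/10
Simplify: divide both by 2 -> 2/5
TTR = 2/5

2/5


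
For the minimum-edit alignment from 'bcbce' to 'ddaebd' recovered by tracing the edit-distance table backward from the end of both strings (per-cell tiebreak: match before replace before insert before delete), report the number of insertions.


Edit distance = 6. Backtracking from cell (5, 6) with preference match > replace > insert > delete,
then listing the resulting alignment 'bcbce' -> 'ddaebd' left to right:
  Step 1: insert 'd' [insertion #1]
  Step 2: replace b->d
  Step 3: replace c->a
  Step 4: replace b->e
  Step 5: replace c->b
  Step 6: replace e->d
Total insertions: 1

1


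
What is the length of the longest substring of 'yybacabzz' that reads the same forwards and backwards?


Scanning 'yybacabzz' for palindromic substrings.
Substring at positions 2-6: 'bacab'.
Check: reverse('bacab') = 'bacab' -> palindrome confirmed.
Neighbouring characters ('y' / 'z') break symmetry, so it cannot extend further.
No longer palindromic substring exists; longest length = 5

5


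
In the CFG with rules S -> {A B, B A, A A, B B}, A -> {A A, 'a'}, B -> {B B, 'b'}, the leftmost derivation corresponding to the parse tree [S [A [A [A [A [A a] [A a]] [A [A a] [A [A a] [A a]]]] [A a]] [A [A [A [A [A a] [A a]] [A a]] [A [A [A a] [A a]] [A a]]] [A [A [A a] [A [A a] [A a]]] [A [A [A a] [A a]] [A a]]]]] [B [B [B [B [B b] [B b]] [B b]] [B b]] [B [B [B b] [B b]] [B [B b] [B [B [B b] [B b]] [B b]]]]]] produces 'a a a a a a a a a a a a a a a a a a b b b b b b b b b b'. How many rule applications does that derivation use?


Every bracketed nonterminal node [X ...] in the tree is produced by exactly one rule application.
Reading the tree off as a leftmost derivation:
  Step 1: S  =>  A B   (applied S -> A B)
  Step 2: A B  =>  A A B   (applied A -> A A)
  Step 3: A A B  =>  A A A B   (applied A -> A A)
  Step 4: A A A B  =>  A A A A B   (applied A -> A A)
  Step 5: A A A A B  =>  A A A A A B   (applied A -> A A)
  Step 6: A A A A A B  =>  a A A A A B   (applied A -> a)
  Step 7: a A A A A B  =>  a a A A A B   (applied A -> a)
  Step 8: a a A A A B  =>  a a A A A A B   (applied A -> A A)
  Step 9: a a A A A A B  =>  a a a A A A B   (applied A -> a)
  Step 10: a a a A A A B  =>  a a a A A A A B   (applied A -> A A)
  Step 11: a a a A A A A B  =>  a a a a A A A B   (applied A -> a)
  Step 12: a a a a A A A B  =>  a a a a a A A B   (applied A -> a)
  Step 13: a a a a a A A B  =>  a a a a a a A B   (applied A -> a)
  Step 14: a a a a a a A B  =>  a a a a a a A A B   (applied A -> A A)
  Step 15: a a a a a a A A B  =>  a a a a a a A A A B   (applied A -> A A)
  Step 16: a a a a a a A A A B  =>  a a a a a a A A A A B   (applied A -> A A)
  Step 17: a a a a a a A A A A B  =>  a a a a a a A A A A A B   (applied A -> A A)
  Step 18: a a a a a a A A A A A B  =>  a a a a a a a A A A A B   (applied A -> a)
  Step 19: a a a a a a a A A A A B  =>  a a a a a a a a A A A B   (applied A -> a)
  Step 20: a a a a a a a a A A A B  =>  a a a a a a a a a A A B   (applied A -> a)
  Step 21: a a a a a a a a a A A B  =>  a a a a a a a a a A A A B   (applied A -> A A)
  Step 22: a a a a a a a a a A A A B  =>  a a a a a a a a a A A A A B   (applied A -> A A)
  Step 23: a a a a a a a a a A A A A B  =>  a a a a a a a a a a A A A B   (applied A -> a)
  Step 24: a a a a a a a a a a A A A B  =>  a a a a a a a a a a a A A B   (applied A -> a)
  Step 25: a a a a a a a a a a a A A B  =>  a a a a a a a a a a a a A B   (applied A -> a)
  Step 26: a a a a a a a a a a a a A B  =>  a a a a a a a a a a a a A A B   (applied A -> A A)
  Step 27: a a a a a a a a a a a a A A B  =>  a a a a a a a a a a a a A A A B   (applied A -> A A)
  Step 28: a a a a a a a a a a a a A A A B  =>  a a a a a a a a a a a a a A A B   (applied A -> a)
  Step 29: a a a a a a a a a a a a a A A B  =>  a a a a a a a a a a a a a A A A B   (applied A -> A A)
  Step 30: a a a a a a a a a a a a a A A A B  =>  a a a a a a a a a a a a a a A A B   (applied A -> a)
  Step 31: a a a a a a a a a a a a a a A A B  =>  a a a a a a a a a a a a a a a A B   (applied A -> a)
  Step 32: a a a a a a a a a a a a a a a A B  =>  a a a a a a a a a a a a a a a A A B   (applied A -> A A)
  Step 33: a a a a a a a a a a a a a a a A A B  =>  a a a a a a a a a a a a a a a A A A B   (applied A -> A A)
  Step 34: a a a a a a a a a a a a a a a A A A B  =>  a a a a a a a a a a a a a a a a A A B   (applied A -> a)
  Step 35: a a a a a a a a a a a a a a a a A A B  =>  a a a a a a a a a a a a a a a a a A B   (applied A -> a)
  Step 36: a a a a a a a a a a a a a a a a a A B  =>  a a a a a a a a a a a a a a a a a a B   (applied A -> a)
  Step 37: a a a a a a a a a a a a a a a a a a B  =>  a a a a a a a a a a a a a a a a a a B B   (applied B -> B B)
  Step 38: a a a a a a a a a a a a a a a a a a B B  =>  a a a a a a a a a a a a a a a a a a B B B   (applied B -> B B)
  Step 39: a a a a a a a a a a a a a a a a a a B B B  =>  a a a a a a a a a a a a a a a a a a B B B B   (applied B -> B B)
  Step 40: a a a a a a a a a a a a a a a a a a B B B B  =>  a a a a a a a a a a a a a a a a a a B B B B B   (applied B -> B B)
  Step 41: a a a a a a a a a a a a a a a a a a B B B B B  =>  a a a a a a a a a a a a a a a a a a b B B B B   (applied B -> b)
  Step 42: a a a a a a a a a a a a a a a a a a b B B B B  =>  a a a a a a a a a a a a a a a a a a b b B B B   (applied B -> b)
  Step 43: a a a a a a a a a a a a a a a a a a b b B B B  =>  a a a a a a a a a a a a a a a a a a b b b B B   (applied B -> b)
  Step 44: a a a a a a a a a a a a a a a a a a b b b B B  =>  a a a a a a a a a a a a a a a a a a b b b b B   (applied B -> b)
  Step 45: a a a a a a a a a a a a a a a a a a b b b b B  =>  a a a a a a a a a a a a a a a a a a b b b b B B   (applied B -> B B)
  Step 46: a a a a a a a a a a a a a a a a a a b b b b B B  =>  a a a a a a a a a a a a a a a a a a b b b b B B B   (applied B -> B B)
  Step 47: a a a a a a a a a a a a a a a a a a b b b b B B B  =>  a a a a a a a a a a a a a a a a a a b b b b b B B   (applied B -> b)
  Step 48: a a a a a a a a a a a a a a a a a a b b b b b B B  =>  a a a a a a a a a a a a a a a a a a b b b b b b B   (applied B -> b)
  Step 49: a a a a a a a a a a a a a a a a a a b b b b b b B  =>  a a a a a a a a a a a a a a a a a a b b b b b b B B   (applied B -> B B)
  Step 50: a a a a a a a a a a a a a a a a a a b b b b b b B B  =>  a a a a a a a a a a a a a a a a a a b b b b b b b B   (applied B -> b)
  Step 51: a a a a a a a a a a a a a a a a a a b b b b b b b B  =>  a a a a a a a a a a a a a a a a a a b b b b b b b B B   (applied B -> B B)
  Step 52: a a a a a a a a a a a a a a a a a a b b b b b b b B B  =>  a a a a a a a a a a a a a a a a a a b b b b b b b B B B   (applied B -> B B)
  Step 53: a a a a a a a a a a a a a a a a a a b b b b b b b B B B  =>  a a a a a a a a a a a a a a a a a a b b b b b b b b B B   (applied B -> b)
  Step 54: a a a a a a a a a a a a a a a a a a b b b b b b b b B B  =>  a a a a a a a a a a a a a a a a a a b b b b b b b b b B   (applied B -> b)
  Step 55: a a a a a a a a a a a a a a a a a a b b b b b b b b b B  =>  a a a a a a a a a a a a a a a a a a b b b b b b b b b b   (applied B -> b)
Final yield: a a a a a a a a a a a a a a a a a a b b b b b b b b b b
Total rewrite steps: 55

55


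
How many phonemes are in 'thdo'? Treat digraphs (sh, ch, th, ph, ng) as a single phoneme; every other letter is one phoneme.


Parsing 'thdo' greedily, digraphs first:
  'th' -> digraph (1 consonant phoneme) (phonemes so far: 1)
  'd' -> consonant phoneme (phonemes so far: 2)
  'o' -> vowel phoneme (phonemes so far: 3)
Total phonemes: 3

3


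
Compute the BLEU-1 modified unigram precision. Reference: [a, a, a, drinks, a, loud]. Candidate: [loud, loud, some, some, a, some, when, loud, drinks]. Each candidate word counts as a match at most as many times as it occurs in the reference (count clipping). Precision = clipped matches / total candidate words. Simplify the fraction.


Reference word counts: {'a': 4, 'drinks': 1, 'loud': 1}
Checking each candidate word (with clipping):
  'loud' -> in reference (ref count 1, used 1/1) -> match (matches: 1)
  'loud' -> ref count 1 already used up (1/1) -> clipped, no match (matches: 1)
  'some' -> not in reference -> no match (matches: 1)
  'some' -> not in reference -> no match (matches: 1)
  'a' -> in reference (ref count 4, used 1/4) -> match (matches: 2)
  'some' -> not in reference -> no match (matches: 2)
  'when' -> not in reference -> no match (matches: 2)
  'loud' -> ref count 1 already used up (1/1) -> clipped, no match (matches: 2)
  'drinks' -> in reference (ref count 1, used 1/1) -> match (matches: 3)
Clipped matches: 3, Candidate length: 9
Precision = 3/9 = 1/3

1/3


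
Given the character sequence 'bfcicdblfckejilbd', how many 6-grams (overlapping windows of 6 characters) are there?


String 'bfcicdblfckejilbd' has length L = 17.
Number of overlapping n-grams = L - n + 1
Substituting: 17 - 6 + 1 = 12

12


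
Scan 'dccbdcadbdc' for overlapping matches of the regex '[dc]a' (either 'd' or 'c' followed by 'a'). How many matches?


Pattern: [dc]a means either 'd' or 'c' followed by 'a'.
Scanning 'dccbdcadbdc' position-by-position:
  Pos 0: window 'dc' -> no
  Pos 1: window 'cc' -> no
  Pos 2: window 'cb' -> no
  Pos 3: window 'bd' -> no
  Pos 4: window 'dc' -> no
  Pos 5: window 'ca' -> MATCH
  Pos 6: window 'ad' -> no
  Pos 7: window 'db' -> no
  Pos 8: window 'bd' -> no
  Pos 9: window 'dc' -> no
  Pos 10: window 'c' -> no
Total matches: 1

1


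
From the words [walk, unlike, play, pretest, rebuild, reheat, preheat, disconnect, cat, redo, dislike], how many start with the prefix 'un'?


Checking each word for prefix 'un':
  'walk' -> no (count: 0)
  'unlike' -> YES, starts with 'un' (count: 1)
  'play' -> no (count: 1)
  'pretest' -> no (count: 1)
  'rebuild' -> no (count: 1)
  'reheat' -> no (count: 1)
  'preheat' -> no (count: 1)
  'disconnect' -> no (count: 1)
  'cat' -> no (count: 1)
  'redo' -> no (count: 1)
  'dislike' -> no (count: 1)
Total with prefix 'un': 1

1


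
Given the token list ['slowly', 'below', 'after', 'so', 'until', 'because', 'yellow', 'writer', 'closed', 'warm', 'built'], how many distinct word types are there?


Listing all tokens and tracking unique types:
  Token 1: 'slowly' -> NEW (unique so far: 1)
  Token 2: 'below' -> NEW (unique so far: 2)
  Token 3: 'after' -> NEW (unique so far: 3)
  Token 4: 'so' -> NEW (unique so far: 4)
  Token 5: 'until' -> NEW (unique so far: 5)
  Token 6: 'because' -> NEW (unique so far: 6)
  Token 7: 'yellow' -> NEW (unique so far: 7)
  Token 8: 'writer' -> NEW (unique so far: 8)
  Token 9: 'closed' -> NEW (unique so far: 9)
  Token 10: 'warm' -> NEW (unique so far: 10)
  Token 11: 'built' -> NEW (unique so far: 11)
Unique types: ('after', 'because', 'below', 'built', 'closed', 'slowly', 'so', 'until', 'warm', 'writer', 'yellow')
Vocabulary size: 11

11


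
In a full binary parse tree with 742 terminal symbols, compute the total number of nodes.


Leaf nodes (terminals): 742
Internal nodes = n - 1 = 742 - 1 = 741
Total = leaves + internal = 742 + 741 = 1483

1483


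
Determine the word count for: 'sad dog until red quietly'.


Counting words by splitting on spaces:
  Word 1: 'sad'
  Word 2: 'dog'
  Word 3: 'until'
  Word 4: 'red'
  Word 5: 'quietly'
Total words: 5

5


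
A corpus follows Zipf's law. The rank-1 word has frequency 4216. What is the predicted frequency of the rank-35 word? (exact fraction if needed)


Zipf's law: freq(rank) = f1 / rank
f1 = 4216, rank = 35
freq = 4216 / 35
GCD(4216, 35) = 1
Simplified: 4216/35

4216/35


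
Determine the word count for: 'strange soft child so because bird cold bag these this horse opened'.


Counting words by splitting on spaces:
  Word 1: 'strange'
  Word 2: 'soft'
  Word 3: 'child'
  Word 4: 'so'
  Word 5: 'because'
  Word 6: 'bird'
  Word 7: 'cold'
  Word 8: 'bag'
  Word 9: 'these'
  Word 10: 'this'
  Word 11: 'horse'
  Word 12: 'opened'
Total words: 12

12


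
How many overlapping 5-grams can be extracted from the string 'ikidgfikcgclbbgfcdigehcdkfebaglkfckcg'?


String 'ikidgfikcgclbbgfcdigehcdkfebaglkfckcg' has length L = 37.
Number of overlapping n-grams = L - n + 1
Substituting: 37 - 5 + 1 = 33

33


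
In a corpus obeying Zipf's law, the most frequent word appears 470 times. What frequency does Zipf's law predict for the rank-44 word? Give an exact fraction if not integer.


Zipf's law: freq(rank) = f1 / rank
f1 = 470, rank = 44
freq = 470 / 44
GCD(470, 44) = 2
Simplified: 235/22

235/22


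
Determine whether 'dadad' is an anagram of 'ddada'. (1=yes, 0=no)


Sort characters of 'dadad': 'aaddd'
Sort characters of 'ddada': 'aaddd'
Sorted forms match -> they ARE anagrams
Result: 1

1


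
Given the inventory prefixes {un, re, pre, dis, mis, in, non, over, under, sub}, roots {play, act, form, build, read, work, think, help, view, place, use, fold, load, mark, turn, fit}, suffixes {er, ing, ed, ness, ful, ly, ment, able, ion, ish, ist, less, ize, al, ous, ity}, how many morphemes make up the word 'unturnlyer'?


Segmenting 'unturnlyer' against the inventory:
  'un' -> prefix (morpheme 1)
  'turn' -> root (morpheme 2)
  'ly' -> suffix (morpheme 3)
  'er' -> suffix (morpheme 4)
Total morphemes: 4

4


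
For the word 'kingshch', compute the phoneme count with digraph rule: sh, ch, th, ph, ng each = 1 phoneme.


Parsing 'kingshch' greedily, digraphs first:
  'k' -> consonant phoneme (phonemes so far: 1)
  'i' -> vowel phoneme (phonemes so far: 2)
  'ng' -> digraph (1 consonant phoneme) (phonemes so far: 3)
  'sh' -> digraph (1 consonant phoneme) (phonemes so far: 4)
  'ch' -> digraph (1 consonant phoneme) (phonemes so far: 5)
Total phonemes: 5

5


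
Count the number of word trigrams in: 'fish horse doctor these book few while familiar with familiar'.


Word trigrams from [10] words:
  Trigram 1: (fish horse doctor)
  Trigram 2: (horse doctor these)
  Trigram 3: (doctor these book)
  Trigram 4: (these book few)
  Trigram 5: (book few while)
  Trigram 6: (few while familiar)
  Trigram 7: (while familiar with)
  Trigram 8: (familiar with familiar)
Total word trigrams: 10 - 2 = 8

8


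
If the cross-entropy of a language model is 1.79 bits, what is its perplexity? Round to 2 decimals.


Perplexity formula: PP = 2^H
H = 1.79
PP = 2^1.79
Decompose: 2^1.79 = 2^1 * 2^0.79
2^1 = 2, 2^0.79 ~ 1.7290745
PP ~ 2 * 1.7290745 = 3.4581490
Rounded to 2 decimals: 3.46

3.46


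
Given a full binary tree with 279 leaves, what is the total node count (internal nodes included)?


Leaf nodes (terminals): 279
Internal nodes = n - 1 = 279 - 1 = 278
Total = leaves + internal = 279 + 278 = 557

557


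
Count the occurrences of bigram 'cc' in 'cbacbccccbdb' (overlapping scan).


Scanning 'cbacbccccbdb' for bigram 'cc':
  Position 0: 'cb' -> no
  Position 1: 'ba' -> no
  Position 2: 'ac' -> no
  Position 3: 'cb' -> no
  Position 4: 'bc' -> no
  Position 5: 'cc' -> MATCH
  Position 6: 'cc' -> MATCH
  Position 7: 'cc' -> MATCH
  Position 8: 'cb' -> no
  Position 9: 'bd' -> no
  Position 10: 'db' -> no
Total matches: 3

3


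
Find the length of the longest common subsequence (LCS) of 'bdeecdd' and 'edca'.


DP table for LCS of 'bdeecdd' and 'edca':
       e  d  c  a
    0  0  0  0  0
  b 0  0  0  0  0
  d 0  0  1  1  1
  e 0  1  1  1  1
  e 0  1  1  1  1
  c 0  1  1  2  2
  d 0  1  2  2  2
  d 0  1  2  2  2
LCS: 'dc'
LCS length = 2

2


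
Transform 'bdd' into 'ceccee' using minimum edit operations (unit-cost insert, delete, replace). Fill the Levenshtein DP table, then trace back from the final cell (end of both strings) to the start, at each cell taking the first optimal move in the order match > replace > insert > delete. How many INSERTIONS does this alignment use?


Edit distance = 6. Backtracking from cell (3, 6) with preference match > replace > insert > delete,
then listing the resulting alignment 'bdd' -> 'ceccee' left to right:
  Step 1: insert 'c' [insertion #1]
  Step 2: insert 'e' [insertion #2]
  Step 3: insert 'c' [insertion #3]
  Step 4: replace b->c
  Step 5: replace d->e
  Step 6: replace d->e
Total insertions: 3

3


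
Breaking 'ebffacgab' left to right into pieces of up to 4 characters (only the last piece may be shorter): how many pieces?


'ebffacgab' has 9 characters.
Chunking with max size 4:
  Chunk 1: 'ebff' (positions 0-3)
  Chunk 2: 'acga' (positions 4-7)
  Chunk 3: 'b' (positions 8-8)
Total chunks: ceil(9 / 4) = 3

3


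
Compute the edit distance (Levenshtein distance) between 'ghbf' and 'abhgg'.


Building DP table for s1='ghbf' (len 4) and s2='abhgg' (len 5):
       a  b  h  g  g
    0  1  2  3  4  5
  g 1  1  2  3  3  4
  h 2  2  2  2  3  4
  b 3  3  2  3  3  4
  f 4  4  3  3  4  4
Edit distance = dp[4][5] = 4

4


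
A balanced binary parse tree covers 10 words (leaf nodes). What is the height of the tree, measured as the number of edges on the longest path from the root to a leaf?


In a balanced binary tree with n leaves the deepest leaf is ceil(log2(n)) edges below the root.
log2(10) = 3.3219
ceil(3.3219) = 4
height (edges) = 4

4


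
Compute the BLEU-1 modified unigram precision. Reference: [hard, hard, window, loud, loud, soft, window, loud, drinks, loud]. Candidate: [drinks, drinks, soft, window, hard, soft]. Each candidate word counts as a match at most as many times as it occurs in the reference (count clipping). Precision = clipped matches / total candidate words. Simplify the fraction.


Reference word counts: {'drinks': 1, 'hard': 2, 'loud': 4, 'soft': 1, 'window': 2}
Checking each candidate word (with clipping):
  'drinks' -> in reference (ref count 1, used 1/1) -> match (matches: 1)
  'drinks' -> ref count 1 already used up (1/1) -> clipped, no match (matches: 1)
  'soft' -> in reference (ref count 1, used 1/1) -> match (matches: 2)
  'window' -> in reference (ref count 2, used 1/2) -> match (matches: 3)
  'hard' -> in reference (ref count 2, used 1/2) -> match (matches: 4)
  'soft' -> ref count 1 already used up (1/1) -> clipped, no match (matches: 4)
Clipped matches: 4, Candidate length: 6
Precision = 4/6 = 2/3

2/3


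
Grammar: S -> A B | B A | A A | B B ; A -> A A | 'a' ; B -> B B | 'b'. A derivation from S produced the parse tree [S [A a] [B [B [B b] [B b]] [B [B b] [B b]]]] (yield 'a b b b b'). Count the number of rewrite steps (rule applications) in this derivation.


Every bracketed nonterminal node [X ...] in the tree is produced by exactly one rule application.
Reading the tree off as a leftmost derivation:
  Step 1: S  =>  A B   (applied S -> A B)
  Step 2: A B  =>  a B   (applied A -> a)
  Step 3: a B  =>  a B B   (applied B -> B B)
  Step 4: a B B  =>  a B B B   (applied B -> B B)
  Step 5: a B B B  =>  a b B B   (applied B -> b)
  Step 6: a b B B  =>  a b b B   (applied B -> b)
  Step 7: a b b B  =>  a b b B B   (applied B -> B B)
  Step 8: a b b B B  =>  a b b b B   (applied B -> b)
  Step 9: a b b b B  =>  a b b b b   (applied B -> b)
Final yield: a b b b b
Total rewrite steps: 9

9


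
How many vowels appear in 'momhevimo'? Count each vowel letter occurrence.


Scanning each character of 'momhevimo':
  Position 1: 'm' -> consonant (running count: 0)
  Position 2: 'o' -> vowel (running count: 1)
  Position 3: 'm' -> consonant (running count: 1)
  Position 4: 'h' -> consonant (running count: 1)
  Position 5: 'e' -> vowel (running count: 2)
  Position 6: 'v' -> consonant (running count: 2)
  Position 7: 'i' -> vowel (running count: 3)
  Position 8: 'm' -> consonant (running count: 3)
  Position 9: 'o' -> vowel (running count: 4)
Total vowels: 4

4


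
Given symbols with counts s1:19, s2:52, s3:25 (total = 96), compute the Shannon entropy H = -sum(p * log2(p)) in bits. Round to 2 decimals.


Computing entropy H = -sum(p_i * log2(p_i)):
  s1: p = 19/96 = 0.1979, -p*log2(p) = 0.4625
  s2: p = 52/96 = 0.5417, -p*log2(p) = 0.4791
  s3: p = 25/96 = 0.2604, -p*log2(p) = 0.5055
H = sum of terms = 1.4471
Rounded to 2 decimals: 1.45

1.45


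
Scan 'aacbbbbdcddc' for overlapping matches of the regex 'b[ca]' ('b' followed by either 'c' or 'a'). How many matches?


Pattern: b[ca] means 'b' followed by either 'c' or 'a'.
Scanning 'aacbbbbdcddc' position-by-position:
  Pos 0: window 'aa' -> no
  Pos 1: window 'ac' -> no
  Pos 2: window 'cb' -> no
  Pos 3: window 'bb' -> no
  Pos 4: window 'bb' -> no
  Pos 5: window 'bb' -> no
  Pos 6: window 'bd' -> no
  Pos 7: window 'dc' -> no
  Pos 8: window 'cd' -> no
  Pos 9: window 'dd' -> no
  Pos 10: window 'dc' -> no
  Pos 11: window 'c' -> no
Total matches: 0

0


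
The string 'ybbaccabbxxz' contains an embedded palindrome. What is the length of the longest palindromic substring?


Scanning 'ybbaccabbxxz' for palindromic substrings.
Substring at positions 1-8: 'bbaccabb'.
Check: reverse('bbaccabb') = 'bbaccabb' -> palindrome confirmed.
Neighbouring characters ('y' / 'x') break symmetry, so it cannot extend further.
No longer palindromic substring exists; longest length = 8

8


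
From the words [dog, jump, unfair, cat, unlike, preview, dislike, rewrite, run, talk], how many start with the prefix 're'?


Checking each word for prefix 're':
  'dog' -> no (count: 0)
  'jump' -> no (count: 0)
  'unfair' -> no (count: 0)
  'cat' -> no (count: 0)
  'unlike' -> no (count: 0)
  'preview' -> no (count: 0)
  'dislike' -> no (count: 0)
  'rewrite' -> YES, starts with 're' (count: 1)
  'run' -> no (count: 1)
  'talk' -> no (count: 1)
Total with prefix 're': 1

1


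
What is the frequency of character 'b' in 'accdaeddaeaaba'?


Scanning 'accdaeddaeaaba' for 'b':
  Position 12: 'b' -> MATCH (count: 1)
Total occurrences of 'b': 1

1


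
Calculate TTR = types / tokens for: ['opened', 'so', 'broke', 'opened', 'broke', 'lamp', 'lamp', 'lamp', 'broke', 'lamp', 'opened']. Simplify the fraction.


Tokens: 11
Unique types: ('broke', 'lamp', 'opened', 'so') = 4
TTR = 4/11
Already in lowest terms.

4/11


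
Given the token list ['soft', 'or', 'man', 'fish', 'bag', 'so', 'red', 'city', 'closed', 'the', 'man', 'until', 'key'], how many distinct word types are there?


Listing all tokens and tracking unique types:
  Token 1: 'soft' -> NEW (unique so far: 1)
  Token 2: 'or' -> NEW (unique so far: 2)
  Token 3: 'man' -> NEW (unique so far: 3)
  Token 4: 'fish' -> NEW (unique so far: 4)
  Token 5: 'bag' -> NEW (unique so far: 5)
  Token 6: 'so' -> NEW (unique so far: 6)
  Token 7: 'red' -> NEW (unique so far: 7)
  Token 8: 'city' -> NEW (unique so far: 8)
  Token 9: 'closed' -> NEW (unique so far: 9)
  Token 10: 'the' -> NEW (unique so far: 10)
  Token 11: 'man' -> duplicate (unique so far: 10)
  Token 12: 'until' -> NEW (unique so far: 11)
  Token 13: 'key' -> NEW (unique so far: 12)
Unique types: ('bag', 'city', 'closed', 'fish', 'key', 'man', 'or', 'red', 'so', 'soft', 'the', 'until')
Vocabulary size: 12

12


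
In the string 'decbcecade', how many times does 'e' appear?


Scanning 'decbcecade' for 'e':
  Position 1: 'e' -> MATCH (count: 1)
  Position 5: 'e' -> MATCH (count: 2)
  Position 9: 'e' -> MATCH (count: 3)
Total occurrences of 'e': 3

3


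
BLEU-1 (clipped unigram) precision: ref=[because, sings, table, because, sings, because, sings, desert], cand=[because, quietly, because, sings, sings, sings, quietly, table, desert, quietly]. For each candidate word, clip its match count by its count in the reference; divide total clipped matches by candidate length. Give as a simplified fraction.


Reference word counts: {'because': 3, 'desert': 1, 'sings': 3, 'table': 1}
Checking each candidate word (with clipping):
  'because' -> in reference (ref count 3, used 1/3) -> match (matches: 1)
  'quietly' -> not in reference -> no match (matches: 1)
  'because' -> in reference (ref count 3, used 2/3) -> match (matches: 2)
  'sings' -> in reference (ref count 3, used 1/3) -> match (matches: 3)
  'sings' -> in reference (ref count 3, used 2/3) -> match (matches: 4)
  'sings' -> in reference (ref count 3, used 3/3) -> match (matches: 5)
  'quietly' -> not in reference -> no match (matches: 5)
  'table' -> in reference (ref count 1, used 1/1) -> match (matches: 6)
  'desert' -> in reference (ref count 1, used 1/1) -> match (matches: 7)
  'quietly' -> not in reference -> no match (matches: 7)
Clipped matches: 7, Candidate length: 10
Precision = 7/10

7/10


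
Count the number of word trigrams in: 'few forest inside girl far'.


Word trigrams from [5] words:
  Trigram 1: (few forest inside)
  Trigram 2: (forest inside girl)
  Trigram 3: (inside girl far)
Total word trigrams: 5 - 2 = 3

3


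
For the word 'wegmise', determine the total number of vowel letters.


Scanning each character of 'wegmise':
  Position 1: 'w' -> consonant (running count: 0)
  Position 2: 'e' -> vowel (running count: 1)
  Position 3: 'g' -> consonant (running count: 1)
  Position 4: 'm' -> consonant (running count: 1)
  Position 5: 'i' -> vowel (running count: 2)
  Position 6: 's' -> consonant (running count: 2)
  Position 7: 'e' -> vowel (running count: 3)
Total vowels: 3

3


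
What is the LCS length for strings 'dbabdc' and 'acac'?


DP table for LCS of 'dbabdc' and 'acac':
       a  c  a  c
    0  0  0  0  0
  d 0  0  0  0  0
  b 0  0  0  0  0
  a 0  1  1  1  1
  b 0  1  1  1  1
  d 0  1  1  1  1
  c 0  1  2  2  2
LCS: 'ac'
LCS length = 2

2


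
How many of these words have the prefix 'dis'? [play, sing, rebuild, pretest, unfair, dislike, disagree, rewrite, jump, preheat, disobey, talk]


Checking each word for prefix 'dis':
  'play' -> no (count: 0)
  'sing' -> no (count: 0)
  'rebuild' -> no (count: 0)
  'pretest' -> no (count: 0)
  'unfair' -> no (count: 0)
  'dislike' -> YES, starts with 'dis' (count: 1)
  'disagree' -> YES, starts with 'dis' (count: 2)
  'rewrite' -> no (count: 2)
  'jump' -> no (count: 2)
  'preheat' -> no (count: 2)
  'disobey' -> YES, starts with 'dis' (count: 3)
  'talk' -> no (count: 3)
Total with prefix 'dis': 3

3


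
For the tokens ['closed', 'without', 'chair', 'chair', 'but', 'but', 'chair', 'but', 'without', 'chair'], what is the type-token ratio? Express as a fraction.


Tokens: 10
Unique types: ('but', 'chair', 'closed', 'without') = 4
TTR = 4/10
Simplify: divide both by 2 -> 2/5
TTR = 2/5

2/5


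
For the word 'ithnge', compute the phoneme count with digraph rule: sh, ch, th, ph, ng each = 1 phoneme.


Parsing 'ithnge' greedily, digraphs first:
  'i' -> vowel phoneme (phonemes so far: 1)
  'th' -> digraph (1 consonant phoneme) (phonemes so far: 2)
  'ng' -> digraph (1 consonant phoneme) (phonemes so far: 3)
  'e' -> vowel phoneme (phonemes so far: 4)
Total phonemes: 4

4


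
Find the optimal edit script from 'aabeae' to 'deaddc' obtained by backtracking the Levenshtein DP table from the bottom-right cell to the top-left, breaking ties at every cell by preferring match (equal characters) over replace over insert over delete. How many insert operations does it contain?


Edit distance = 6. Backtracking from cell (6, 6) with preference match > replace > insert > delete,
then listing the resulting alignment 'aabeae' -> 'deaddc' left to right:
  Step 1: replace a->d
  Step 2: replace a->e
  Step 3: replace b->a
  Step 4: replace e->d
  Step 5: replace a->d
  Step 6: replace e->c
Total insertions: 0

0


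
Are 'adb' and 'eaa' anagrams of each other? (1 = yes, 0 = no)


Sort characters of 'adb': 'abd'
Sort characters of 'eaa': 'aae'
Sorted forms differ -> they are NOT anagrams
Result: 0

0


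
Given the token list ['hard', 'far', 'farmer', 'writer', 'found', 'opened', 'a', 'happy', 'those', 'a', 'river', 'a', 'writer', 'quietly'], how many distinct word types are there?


Listing all tokens and tracking unique types:
  Token 1: 'hard' -> NEW (unique so far: 1)
  Token 2: 'far' -> NEW (unique so far: 2)
  Token 3: 'farmer' -> NEW (unique so far: 3)
  Token 4: 'writer' -> NEW (unique so far: 4)
  Token 5: 'found' -> NEW (unique so far: 5)
  Token 6: 'opened' -> NEW (unique so far: 6)
  Token 7: 'a' -> NEW (unique so far: 7)
  Token 8: 'happy' -> NEW (unique so far: 8)
  Token 9: 'those' -> NEW (unique so far: 9)
  Token 10: 'a' -> duplicate (unique so far: 9)
  Token 11: 'river' -> NEW (unique so far: 10)
  Token 12: 'a' -> duplicate (unique so far: 10)
  Token 13: 'writer' -> duplicate (unique so far: 10)
  Token 14: 'quietly' -> NEW (unique so far: 11)
Unique types: ('a', 'far', 'farmer', 'found', 'happy', 'hard', 'opened', 'quietly', 'river', 'those', 'writer')
Vocabulary size: 11

11


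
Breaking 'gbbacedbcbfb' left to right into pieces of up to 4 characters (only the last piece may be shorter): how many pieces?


'gbbacedbcbfb' has 12 characters.
Chunking with max size 4:
  Chunk 1: 'gbba' (positions 0-3)
  Chunk 2: 'cedb' (positions 4-7)
  Chunk 3: 'cbfb' (positions 8-11)
Total chunks: ceil(12 / 4) = 3

3


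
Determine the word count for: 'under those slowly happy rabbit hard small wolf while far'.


Counting words by splitting on spaces:
  Word 1: 'under'
  Word 2: 'those'
  Word 3: 'slowly'
  Word 4: 'happy'
  Word 5: 'rabbit'
  Word 6: 'hard'
  Word 7: 'small'
  Word 8: 'wolf'
  Word 9: 'while'
  Word 10: 'far'
Total words: 10

10


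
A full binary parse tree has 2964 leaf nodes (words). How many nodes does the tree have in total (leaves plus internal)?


Leaf nodes (terminals): 2964
Internal nodes = n - 1 = 2964 - 1 = 2963
Total = leaves + internal = 2964 + 2963 = 5927

5927


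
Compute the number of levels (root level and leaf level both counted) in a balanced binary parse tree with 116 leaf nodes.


In a balanced binary tree with n leaves the deepest leaf is ceil(log2(n)) edges below the root,
so counting node levels inclusive of root and leaves gives ceil(log2(n)) + 1 levels.
log2(116) = 6.8580
ceil(6.8580) = 7
levels = 7 + 1 = 8

8


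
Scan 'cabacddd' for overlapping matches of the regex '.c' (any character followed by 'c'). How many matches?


Pattern: .c means any character followed by 'c'.
Scanning 'cabacddd' position-by-position:
  Pos 0: window 'ca' -> no
  Pos 1: window 'ab' -> no
  Pos 2: window 'ba' -> no
  Pos 3: window 'ac' -> MATCH
  Pos 4: window 'cd' -> no
  Pos 5: window 'dd' -> no
  Pos 6: window 'dd' -> no
  Pos 7: window 'd' -> no
Total matches: 1

1


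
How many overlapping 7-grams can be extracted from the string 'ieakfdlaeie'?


String 'ieakfdlaeie' has length L = 11.
Number of overlapping n-grams = L - n + 1
Substituting: 11 - 7 + 1 = 5

5


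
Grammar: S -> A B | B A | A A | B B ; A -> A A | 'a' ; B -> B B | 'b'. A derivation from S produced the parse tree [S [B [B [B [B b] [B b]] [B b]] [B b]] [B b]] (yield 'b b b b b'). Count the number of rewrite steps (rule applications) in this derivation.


Every bracketed nonterminal node [X ...] in the tree is produced by exactly one rule application.
Reading the tree off as a leftmost derivation:
  Step 1: S  =>  B B   (applied S -> B B)
  Step 2: B B  =>  B B B   (applied B -> B B)
  Step 3: B B B  =>  B B B B   (applied B -> B B)
  Step 4: B B B B  =>  B B B B B   (applied B -> B B)
  Step 5: B B B B B  =>  b B B B B   (applied B -> b)
  Step 6: b B B B B  =>  b b B B B   (applied B -> b)
  Step 7: b b B B B  =>  b b b B B   (applied B -> b)
  Step 8: b b b B B  =>  b b b b B   (applied B -> b)
  Step 9: b b b b B  =>  b b b b b   (applied B -> b)
Final yield: b b b b b
Total rewrite steps: 9

9


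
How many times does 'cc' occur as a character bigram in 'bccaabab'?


Scanning 'bccaabab' for bigram 'cc':
  Position 0: 'bc' -> no
  Position 1: 'cc' -> MATCH
  Position 2: 'ca' -> no
  Position 3: 'aa' -> no
  Position 4: 'ab' -> no
  Position 5: 'ba' -> no
  Position 6: 'ab' -> no
Total matches: 1

1


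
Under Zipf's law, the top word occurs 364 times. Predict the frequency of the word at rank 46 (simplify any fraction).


Zipf's law: freq(rank) = f1 / rank
f1 = 364, rank = 46
freq = 364 / 46
GCD(364, 46) = 2
Simplified: 182/23

182/23


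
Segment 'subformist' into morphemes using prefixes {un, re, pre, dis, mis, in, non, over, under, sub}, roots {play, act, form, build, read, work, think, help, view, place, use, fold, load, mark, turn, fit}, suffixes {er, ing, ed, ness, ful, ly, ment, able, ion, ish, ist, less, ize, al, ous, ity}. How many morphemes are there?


Segmenting 'subformist' against the inventory:
  'sub' -> prefix (morpheme 1)
  'form' -> root (morpheme 2)
  'ist' -> suffix (morpheme 3)
Total morphemes: 3

3


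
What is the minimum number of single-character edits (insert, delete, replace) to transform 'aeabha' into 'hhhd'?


Building DP table for s1='aeabha' (len 6) and s2='hhhd' (len 4):
       h  h  h  d
    0  1  2  3  4
  a 1  1  2  3  4
  e 2  2  2  3  4
  a 3  3  3  3  4
  b 4  4  4  4  4
  h 5  4  4  4  5
  a 6  5  5  5  5
Edit distance = dp[6][4] = 5

5


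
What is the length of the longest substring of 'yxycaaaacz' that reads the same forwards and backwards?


Scanning 'yxycaaaacz' for palindromic substrings.
Substring at positions 3-8: 'caaaac'.
Check: reverse('caaaac') = 'caaaac' -> palindrome confirmed.
Neighbouring characters ('y' / 'z') break symmetry, so it cannot extend further.
No longer palindromic substring exists; longest length = 6

6


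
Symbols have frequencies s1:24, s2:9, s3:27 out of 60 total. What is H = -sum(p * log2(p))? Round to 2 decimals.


Computing entropy H = -sum(p_i * log2(p_i)):
  s1: p = 24/60 = 0.4000, -p*log2(p) = 0.5288
  s2: p = 9/60 = 0.1500, -p*log2(p) = 0.4105
  s3: p = 27/60 = 0.4500, -p*log2(p) = 0.5184
H = sum of terms = 1.4577
Rounded to 2 decimals: 1.46

1.46


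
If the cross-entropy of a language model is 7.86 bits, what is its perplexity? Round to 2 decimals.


Perplexity formula: PP = 2^H
H = 7.86
PP = 2^7.86
Decompose: 2^7.86 = 2^7 * 2^0.86
2^7 = 128, 2^0.86 ~ 1.8150383
PP ~ 128 * 1.8150383 = 232.3249024
Rounded to 2 decimals: 232.32

232.32


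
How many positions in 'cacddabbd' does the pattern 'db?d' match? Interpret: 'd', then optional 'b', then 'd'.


Pattern: db?d means 'd', then optional 'b', then 'd'.
Scanning 'cacddabbd' position-by-position:
  Pos 0: window 'cac' -> no
  Pos 1: window 'acd' -> no
  Pos 2: window 'cdd' -> no
  Pos 3: window 'dda' -> MATCH
  Pos 4: window 'dab' -> no
  Pos 5: window 'abb' -> no
  Pos 6: window 'bbd' -> no
  Pos 7: window 'bd' -> no
  Pos 8: window 'd' -> no
Total matches: 1

1


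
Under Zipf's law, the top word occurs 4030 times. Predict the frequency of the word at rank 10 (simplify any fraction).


Zipf's law: freq(rank) = f1 / rank
f1 = 4030, rank = 10
freq = 4030 / 10
= 403

403


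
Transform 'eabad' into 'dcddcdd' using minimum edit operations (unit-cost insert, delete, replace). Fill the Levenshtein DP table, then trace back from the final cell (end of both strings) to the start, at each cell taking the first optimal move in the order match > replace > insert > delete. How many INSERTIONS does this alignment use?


Edit distance = 6. Backtracking from cell (5, 7) with preference match > replace > insert > delete,
then listing the resulting alignment 'eabad' -> 'dcddcdd' left to right:
  Step 1: insert 'd' [insertion #1]
  Step 2: insert 'c' [insertion #2]
  Step 3: replace e->d
  Step 4: replace a->d
  Step 5: replace b->c
  Step 6: replace a->d
  Step 7: keep 'd'
Total insertions: 2

2


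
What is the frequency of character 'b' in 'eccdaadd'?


Scanning 'eccdaadd' for 'b':
  No matches found.
Total occurrences of 'b': 0

0


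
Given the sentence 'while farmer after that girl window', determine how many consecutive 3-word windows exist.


Word trigrams from [6] words:
  Trigram 1: (while farmer after)
  Trigram 2: (farmer after that)
  Trigram 3: (after that girl)
  Trigram 4: (that girl window)
Total word trigrams: 6 - 2 = 4

4


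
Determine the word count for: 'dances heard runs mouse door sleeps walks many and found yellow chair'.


Counting words by splitting on spaces:
  Word 1: 'dances'
  Word 2: 'heard'
  Word 3: 'runs'
  Word 4: 'mouse'
  Word 5: 'door'
  Word 6: 'sleeps'
  Word 7: 'walks'
  Word 8: 'many'
  Word 9: 'and'
  Word 10: 'found'
  Word 11: 'yellow'
  Word 12: 'chair'
Total words: 12

12
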